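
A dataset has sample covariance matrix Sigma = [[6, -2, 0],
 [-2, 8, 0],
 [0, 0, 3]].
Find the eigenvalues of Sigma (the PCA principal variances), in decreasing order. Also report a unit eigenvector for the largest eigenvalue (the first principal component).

Step 1 — characteristic polynomial p(λ) = det(λI - Sigma) = λ³ - tr·λ² + c_1·λ - det, where tr = trace, c_1 = sum of the principal 2×2 minors, det = det(Sigma):
  tr = 6 + 8 + 3 = 17,
  c_1 = (6·8 - (-2)²) + (6·3 - (0)²) + (8·3 - (0)²) = 44 + 18 + 24 = 86,
  det = 6·(8·3 - (0)²) - (-2)·((-2)·3 - (0)·(0)) + (0)·((-2)·(0) - 8·(0)) = 6·(24) - (-2)·(-6) + (0)·(0) = 132.
  So p(λ) = λ³ - 17λ² + 86λ - 132.
Step 2 — look for an integer root (rational root theorem: any rational root is an integer divisor of 132). Testing λ = 3:
  p(3) = 27 - 153 + 258 - 132 = 0  ✓
  Dividing out (λ - 3): p(λ) = (λ - 3)(λ² - 14λ + 44).
Step 3 — remaining eigenvalues from the quadratic λ² - 14λ + 44 = 0:
  Δ = 14² - 4·44 = 196 - 176 = 20,  λ = (14 ± √20)/2 = (14 ± 4.4721)/2 ≈ 9.2361 or 4.7639.
  Sorted: λ_1 = 9.2361,  λ_2 = 4.7639,  λ_3 = 3  (check: sum = 17 = tr ✓).

Step 4 — unit eigenvector for λ_1 ≈ 9.2361: v spans the null space of (Sigma - λ_1 I), whose rows are
  r_1 = (-3.2361, -2, 0),  r_2 = (-2, -1.2361, 0),  r_3 = (0, 0, -6.2361).
  v is orthogonal to every row, so take v ∝ r_1 × r_3 = ((-2)·(-6.2361) - (0)·(0), (0)·(0) - (-3.2361)·(-6.2361), (-3.2361)·(0) - (-2)·(0)) ≈ (12.4721, -20.1803, 0).
  Let u = (12.4721, -20.1803, 0).
  ||u|| = √((12.4721)² + (-20.1803)² + (0)²) = √(562.8003) ≈ 23.7234,  v_1 = u/||u|| ≈ (0.5257, -0.8507, 0) (||v_1|| = 1).

λ_1 = 9.2361,  λ_2 = 4.7639,  λ_3 = 3;  v_1 ≈ (0.5257, -0.8507, 0)


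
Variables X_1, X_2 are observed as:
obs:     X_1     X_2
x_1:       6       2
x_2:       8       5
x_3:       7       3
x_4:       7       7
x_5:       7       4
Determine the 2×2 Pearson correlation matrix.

Step 1 — column means:
  mean(X_1) = (6 + 8 + 7 + 7 + 7) / 5 = 35/5 = 7
  mean(X_2) = (2 + 5 + 3 + 7 + 4) / 5 = 21/5 = 4.2

Step 2 — sample variances and covariances s[i,j] = (1/(n-1)) · Σ_k (x_{k,i} - mean_i) · (x_{k,j} - mean_j), with n-1 = 4:
  s[X_1,X_1] = ((-1)·(-1) + (1)·(1) + (0)·(0) + (0)·(0) + (0)·(0)) / 4 = 2/4 = 0.5
  s[X_1,X_2] = ((-1)·(-2.2) + (1)·(0.8) + (0)·(-1.2) + (0)·(2.8) + (0)·(-0.2)) / 4 = 3/4 = 0.75
  s[X_2,X_2] = ((-2.2)·(-2.2) + (0.8)·(0.8) + (-1.2)·(-1.2) + (2.8)·(2.8) + (-0.2)·(-0.2)) / 4 = 14.8/4 = 3.7
  Sample standard deviations s_i = √(s[i,i]):
  s(X_1) = √(0.5) = 0.7071
  s(X_2) = √(3.7) = 1.9235

Step 3 — r_{ij} = s_{ij} / (s_i · s_j):
  r[X_1,X_1] = 1 (diagonal).
  r[X_1,X_2] = 0.75 / (0.7071 · 1.9235) = 0.75 / 1.3601 = 0.5514
  r[X_2,X_2] = 1 (diagonal).

R is symmetric with unit diagonal. Assembling:

R = [[1, 0.5514],
 [0.5514, 1]]


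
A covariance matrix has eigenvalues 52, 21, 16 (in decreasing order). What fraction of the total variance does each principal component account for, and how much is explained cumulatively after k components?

Step 1 — total variance = trace(Sigma) = Σ λ_i = 52 + 21 + 16 = 89.

Step 2 — fraction explained by component i = λ_i / Σ λ:
  PC1: 52/89 = 0.5843
  PC2: 21/89 = 0.236
  PC3: 16/89 = 0.1798

Step 3 — cumulative fraction after k components = (λ_1 + ... + λ_k) / Σ λ:
  k = 1: 52/89 = 0.5843
  k = 2: (52 + 21)/89 = 73/89 = 0.8202
  k = 3: (52 + 21 + 16)/89 = 89/89 = 1

Summary (fraction, with percent):

explained: PC1 0.5843 (58.43%), PC2 0.236 (23.6%), PC3 0.1798 (17.98%);  cumulative: 0.5843, 0.8202, 1


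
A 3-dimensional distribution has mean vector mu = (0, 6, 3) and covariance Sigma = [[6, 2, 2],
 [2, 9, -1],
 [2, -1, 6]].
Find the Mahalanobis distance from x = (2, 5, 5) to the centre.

Step 1 — centre the observation: (x - mu) = (2, -1, 2).

Step 2 — invert Sigma (cofactor / det for 3×3, or solve directly):
  Sigma^{-1} = [[0.212, -0.056, -0.08],
 [-0.056, 0.128, 0.04],
 [-0.08, 0.04, 0.2]].

Step 3 — form the quadratic (x - mu)^T · Sigma^{-1} · (x - mu):
  Sigma^{-1} · (x - mu) = (0.32, -0.16, 0.2).
  (x - mu)^T · [Sigma^{-1} · (x - mu)] = (2)·(0.32) + (-1)·(-0.16) + (2)·(0.2) = 1.2.

Step 4 — take square root: d = √(1.2) ≈ 1.0954.

d(x, mu) = √(1.2) ≈ 1.0954


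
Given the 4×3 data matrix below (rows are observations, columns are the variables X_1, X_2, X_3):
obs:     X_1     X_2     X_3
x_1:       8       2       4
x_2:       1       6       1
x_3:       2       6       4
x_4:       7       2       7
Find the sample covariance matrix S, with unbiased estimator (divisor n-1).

Step 1 — column means:
  mean(X_1) = (8 + 1 + 2 + 7) / 4 = 18/4 = 4.5
  mean(X_2) = (2 + 6 + 6 + 2) / 4 = 16/4 = 4
  mean(X_3) = (4 + 1 + 4 + 7) / 4 = 16/4 = 4

Step 2 — sample covariance S[i,j] = (1/(n-1)) · Σ_k (x_{k,i} - mean_i) · (x_{k,j} - mean_j), with n-1 = 3.
  S[X_1,X_1] = ((3.5)·(3.5) + (-3.5)·(-3.5) + (-2.5)·(-2.5) + (2.5)·(2.5)) / 3 = 37/3 = 12.3333
  S[X_1,X_2] = ((3.5)·(-2) + (-3.5)·(2) + (-2.5)·(2) + (2.5)·(-2)) / 3 = -24/3 = -8
  S[X_1,X_3] = ((3.5)·(0) + (-3.5)·(-3) + (-2.5)·(0) + (2.5)·(3)) / 3 = 18/3 = 6
  S[X_2,X_2] = ((-2)·(-2) + (2)·(2) + (2)·(2) + (-2)·(-2)) / 3 = 16/3 = 5.3333
  S[X_2,X_3] = ((-2)·(0) + (2)·(-3) + (2)·(0) + (-2)·(3)) / 3 = -12/3 = -4
  S[X_3,X_3] = ((0)·(0) + (-3)·(-3) + (0)·(0) + (3)·(3)) / 3 = 18/3 = 6

S is symmetric (S[j,i] = S[i,j]). Assembling:

S = [[12.3333, -8, 6],
 [-8, 5.3333, -4],
 [6, -4, 6]]


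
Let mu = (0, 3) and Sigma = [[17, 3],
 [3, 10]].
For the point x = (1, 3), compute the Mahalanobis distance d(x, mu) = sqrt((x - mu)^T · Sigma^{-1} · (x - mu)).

Step 1 — centre the observation: (x - mu) = (1, 0).

Step 2 — invert Sigma. det(Sigma) = 17·10 - (3)² = 161.
  Sigma^{-1} = (1/det) · [[d, -b], [-b, a]] = [[0.0621, -0.0186],
 [-0.0186, 0.1056]].

Step 3 — form the quadratic (x - mu)^T · Sigma^{-1} · (x - mu):
  Sigma^{-1} · (x - mu) = (0.0621, -0.0186).
  (x - mu)^T · [Sigma^{-1} · (x - mu)] = (1)·(0.0621) + (0)·(-0.0186) = 0.0621.

Step 4 — take square root: d = √(0.0621) ≈ 0.2492.

d(x, mu) = √(0.0621) ≈ 0.2492


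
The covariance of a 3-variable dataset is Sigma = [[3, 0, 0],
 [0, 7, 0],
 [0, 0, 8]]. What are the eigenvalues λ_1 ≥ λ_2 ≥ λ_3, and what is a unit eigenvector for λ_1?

Step 1 — characteristic polynomial p(λ) = det(λI - Sigma) = λ³ - tr·λ² + c_1·λ - det, where tr = trace, c_1 = sum of the principal 2×2 minors, det = det(Sigma):
  tr = 3 + 7 + 8 = 18,
  c_1 = (3·7 - (0)²) + (3·8 - (0)²) + (7·8 - (0)²) = 21 + 24 + 56 = 101,
  det = 3·(7·8 - (0)²) - (0)·((0)·8 - (0)·(0)) + (0)·((0)·(0) - 7·(0)) = 3·(56) - (0)·(0) + (0)·(0) = 168.
  So p(λ) = λ³ - 18λ² + 101λ - 168.
Step 2 — look for an integer root (rational root theorem: any rational root is an integer divisor of 168). Testing λ = 3:
  p(3) = 27 - 162 + 303 - 168 = 0  ✓
  Dividing out (λ - 3): p(λ) = (λ - 3)(λ² - 15λ + 56).
Step 3 — remaining eigenvalues from the quadratic λ² - 15λ + 56 = 0:
  Δ = 15² - 4·56 = 225 - 224 = 1,  λ = (15 ± √1)/2 = (15 ± 1)/2 = 8 or 7.
  Sorted: λ_1 = 8,  λ_2 = 7,  λ_3 = 3  (check: sum = 18 = tr ✓).

Step 4 — unit eigenvector for λ_1 = 8: v spans the null space of (Sigma - λ_1 I), whose rows are
  r_1 = (-5, 0, 0),  r_2 = (0, -1, 0),  r_3 = (0, 0, 0).
  v is orthogonal to every row, so take v ∝ r_1 × r_2 = ((0)·(0) - (0)·(-1), (0)·(0) - (-5)·(0), (-5)·(-1) - (0)·(0)) = (0, 0, 5).
  Rescale (divide by 5): u = (0, 0, 1).
  ||u|| = √((0)² + (0)² + (1)²) = √(1) = 1,  v_1 = u/||u|| ≈ (0, 0, 1) (||v_1|| = 1).

λ_1 = 8,  λ_2 = 7,  λ_3 = 3;  v_1 ≈ (0, 0, 1)


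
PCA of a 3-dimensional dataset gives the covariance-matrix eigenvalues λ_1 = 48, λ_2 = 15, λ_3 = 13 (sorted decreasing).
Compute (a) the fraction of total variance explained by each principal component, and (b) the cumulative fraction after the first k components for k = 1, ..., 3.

Step 1 — total variance = trace(Sigma) = Σ λ_i = 48 + 15 + 13 = 76.

Step 2 — fraction explained by component i = λ_i / Σ λ:
  PC1: 48/76 = 0.6316
  PC2: 15/76 = 0.1974
  PC3: 13/76 = 0.1711

Step 3 — cumulative fraction after k components = (λ_1 + ... + λ_k) / Σ λ:
  k = 1: 48/76 = 0.6316
  k = 2: (48 + 15)/76 = 63/76 = 0.8289
  k = 3: (48 + 15 + 13)/76 = 76/76 = 1

Summary (fraction, with percent):

explained: PC1 0.6316 (63.16%), PC2 0.1974 (19.74%), PC3 0.1711 (17.11%);  cumulative: 0.6316, 0.8289, 1


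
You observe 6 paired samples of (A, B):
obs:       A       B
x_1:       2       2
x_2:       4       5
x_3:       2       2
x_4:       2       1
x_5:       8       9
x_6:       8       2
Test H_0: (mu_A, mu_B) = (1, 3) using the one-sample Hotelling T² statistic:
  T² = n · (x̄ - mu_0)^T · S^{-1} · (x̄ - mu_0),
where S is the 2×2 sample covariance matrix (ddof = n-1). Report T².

Step 1 — sample mean vector:
  mean(A) = (2 + 4 + 2 + 2 + 8 + 8) / 6 = 26/6 = 4.3333
  mean(B) = (2 + 5 + 2 + 1 + 9 + 2) / 6 = 21/6 = 3.5
  x̄ = (4.3333, 3.5),  deviation x̄ - mu_0 = (4.3333, 3.5) - (1, 3) = (3.3333, 0.5).

Step 2 — sample covariance matrix, S[i,j] = (1/(n-1)) · Σ_k (x_{k,i} - mean_i) · (x_{k,j} - mean_j), divisor n-1 = 5:
  S[A,A] = ((-2.3333)·(-2.3333) + (-0.3333)·(-0.3333) + (-2.3333)·(-2.3333) + (-2.3333)·(-2.3333) + (3.6667)·(3.6667) + (3.6667)·(3.6667)) / 5 = 43.3333/5 = 8.6667
  S[A,B] = ((-2.3333)·(-1.5) + (-0.3333)·(1.5) + (-2.3333)·(-1.5) + (-2.3333)·(-2.5) + (3.6667)·(5.5) + (3.6667)·(-1.5)) / 5 = 27/5 = 5.4
  S[B,B] = ((-1.5)·(-1.5) + (1.5)·(1.5) + (-1.5)·(-1.5) + (-2.5)·(-2.5) + (5.5)·(5.5) + (-1.5)·(-1.5)) / 5 = 45.5/5 = 9.1
  S = [[8.6667, 5.4],
 [5.4, 9.1]].

Step 3 — invert S. det(S) = 8.6667·9.1 - (5.4)² = 49.7067.
  S^{-1} = (1/det) · [[d, -b], [-b, a]] = [[0.1831, -0.1086],
 [-0.1086, 0.1744]].

Step 4 — quadratic form (x̄ - mu_0)^T · S^{-1} · (x̄ - mu_0):
  S^{-1} · (x̄ - mu_0) = (0.5559, -0.2749),
  (x̄ - mu_0)^T · [...] = (3.3333)·(0.5559) + (0.5)·(-0.2749) = 1.7156.

Step 5 — scale by n: T² = 6 · 1.7156 = 10.2937.

T² ≈ 10.2937


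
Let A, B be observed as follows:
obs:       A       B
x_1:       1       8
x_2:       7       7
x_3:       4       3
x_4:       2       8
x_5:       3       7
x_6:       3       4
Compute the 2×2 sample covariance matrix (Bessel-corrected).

Step 1 — column means:
  mean(A) = (1 + 7 + 4 + 2 + 3 + 3) / 6 = 20/6 = 3.3333
  mean(B) = (8 + 7 + 3 + 8 + 7 + 4) / 6 = 37/6 = 6.1667

Step 2 — sample covariance S[i,j] = (1/(n-1)) · Σ_k (x_{k,i} - mean_i) · (x_{k,j} - mean_j), with n-1 = 5.
  S[A,A] = ((-2.3333)·(-2.3333) + (3.6667)·(3.6667) + (0.6667)·(0.6667) + (-1.3333)·(-1.3333) + (-0.3333)·(-0.3333) + (-0.3333)·(-0.3333)) / 5 = 21.3333/5 = 4.2667
  S[A,B] = ((-2.3333)·(1.8333) + (3.6667)·(0.8333) + (0.6667)·(-3.1667) + (-1.3333)·(1.8333) + (-0.3333)·(0.8333) + (-0.3333)·(-2.1667)) / 5 = -5.3333/5 = -1.0667
  S[B,B] = ((1.8333)·(1.8333) + (0.8333)·(0.8333) + (-3.1667)·(-3.1667) + (1.8333)·(1.8333) + (0.8333)·(0.8333) + (-2.1667)·(-2.1667)) / 5 = 22.8333/5 = 4.5667

S is symmetric (S[j,i] = S[i,j]). Assembling:

S = [[4.2667, -1.0667],
 [-1.0667, 4.5667]]


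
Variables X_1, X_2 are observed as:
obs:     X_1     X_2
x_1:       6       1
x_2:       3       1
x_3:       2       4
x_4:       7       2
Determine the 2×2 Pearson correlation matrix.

Step 1 — column means:
  mean(X_1) = (6 + 3 + 2 + 7) / 4 = 18/4 = 4.5
  mean(X_2) = (1 + 1 + 4 + 2) / 4 = 8/4 = 2

Step 2 — sample variances and covariances s[i,j] = (1/(n-1)) · Σ_k (x_{k,i} - mean_i) · (x_{k,j} - mean_j), with n-1 = 3:
  s[X_1,X_1] = ((1.5)·(1.5) + (-1.5)·(-1.5) + (-2.5)·(-2.5) + (2.5)·(2.5)) / 3 = 17/3 = 5.6667
  s[X_1,X_2] = ((1.5)·(-1) + (-1.5)·(-1) + (-2.5)·(2) + (2.5)·(0)) / 3 = -5/3 = -1.6667
  s[X_2,X_2] = ((-1)·(-1) + (-1)·(-1) + (2)·(2) + (0)·(0)) / 3 = 6/3 = 2
  Sample standard deviations s_i = √(s[i,i]):
  s(X_1) = √(5.6667) = 2.3805
  s(X_2) = √(2) = 1.4142

Step 3 — r_{ij} = s_{ij} / (s_i · s_j):
  r[X_1,X_1] = 1 (diagonal).
  r[X_1,X_2] = -1.6667 / (2.3805 · 1.4142) = -1.6667 / 3.3665 = -0.4951
  r[X_2,X_2] = 1 (diagonal).

R is symmetric with unit diagonal. Assembling:

R = [[1, -0.4951],
 [-0.4951, 1]]


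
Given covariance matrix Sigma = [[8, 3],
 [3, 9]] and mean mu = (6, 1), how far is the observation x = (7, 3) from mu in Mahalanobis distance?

Step 1 — centre the observation: (x - mu) = (1, 2).

Step 2 — invert Sigma. det(Sigma) = 8·9 - (3)² = 63.
  Sigma^{-1} = (1/det) · [[d, -b], [-b, a]] = [[0.1429, -0.0476],
 [-0.0476, 0.127]].

Step 3 — form the quadratic (x - mu)^T · Sigma^{-1} · (x - mu):
  Sigma^{-1} · (x - mu) = (0.0476, 0.2063).
  (x - mu)^T · [Sigma^{-1} · (x - mu)] = (1)·(0.0476) + (2)·(0.2063) = 0.4603.

Step 4 — take square root: d = √(0.4603) ≈ 0.6785.

d(x, mu) = √(0.4603) ≈ 0.6785


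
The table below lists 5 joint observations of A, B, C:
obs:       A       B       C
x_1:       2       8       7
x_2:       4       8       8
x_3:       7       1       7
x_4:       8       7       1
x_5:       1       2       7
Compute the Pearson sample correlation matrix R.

Step 1 — column means:
  mean(A) = (2 + 4 + 7 + 8 + 1) / 5 = 22/5 = 4.4
  mean(B) = (8 + 8 + 1 + 7 + 2) / 5 = 26/5 = 5.2
  mean(C) = (7 + 8 + 7 + 1 + 7) / 5 = 30/5 = 6

Step 2 — sample variances and covariances s[i,j] = (1/(n-1)) · Σ_k (x_{k,i} - mean_i) · (x_{k,j} - mean_j), with n-1 = 4:
  s[A,A] = ((-2.4)·(-2.4) + (-0.4)·(-0.4) + (2.6)·(2.6) + (3.6)·(3.6) + (-3.4)·(-3.4)) / 4 = 37.2/4 = 9.3
  s[A,B] = ((-2.4)·(2.8) + (-0.4)·(2.8) + (2.6)·(-4.2) + (3.6)·(1.8) + (-3.4)·(-3.2)) / 4 = -1.4/4 = -0.35
  s[A,C] = ((-2.4)·(1) + (-0.4)·(2) + (2.6)·(1) + (3.6)·(-5) + (-3.4)·(1)) / 4 = -22/4 = -5.5
  s[B,B] = ((2.8)·(2.8) + (2.8)·(2.8) + (-4.2)·(-4.2) + (1.8)·(1.8) + (-3.2)·(-3.2)) / 4 = 46.8/4 = 11.7
  s[B,C] = ((2.8)·(1) + (2.8)·(2) + (-4.2)·(1) + (1.8)·(-5) + (-3.2)·(1)) / 4 = -8/4 = -2
  s[C,C] = ((1)·(1) + (2)·(2) + (1)·(1) + (-5)·(-5) + (1)·(1)) / 4 = 32/4 = 8
  Sample standard deviations s_i = √(s[i,i]):
  s(A) = √(9.3) = 3.0496
  s(B) = √(11.7) = 3.4205
  s(C) = √(8) = 2.8284

Step 3 — r_{ij} = s_{ij} / (s_i · s_j):
  r[A,A] = 1 (diagonal).
  r[A,B] = -0.35 / (3.0496 · 3.4205) = -0.35 / 10.4312 = -0.0336
  r[A,C] = -5.5 / (3.0496 · 2.8284) = -5.5 / 8.6255 = -0.6376
  r[B,B] = 1 (diagonal).
  r[B,C] = -2 / (3.4205 · 2.8284) = -2 / 9.6747 = -0.2067
  r[C,C] = 1 (diagonal).

R is symmetric with unit diagonal. Assembling:

R = [[1, -0.0336, -0.6376],
 [-0.0336, 1, -0.2067],
 [-0.6376, -0.2067, 1]]


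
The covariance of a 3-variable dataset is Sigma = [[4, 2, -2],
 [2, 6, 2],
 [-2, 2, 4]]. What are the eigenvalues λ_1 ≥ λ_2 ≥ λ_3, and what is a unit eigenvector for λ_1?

Step 1 — characteristic polynomial p(λ) = det(λI - Sigma) = λ³ - tr·λ² + c_1·λ - det, where tr = trace, c_1 = sum of the principal 2×2 minors, det = det(Sigma):
  tr = 4 + 6 + 4 = 14,
  c_1 = (4·6 - (2)²) + (4·4 - (-2)²) + (6·4 - (2)²) = 20 + 12 + 20 = 52,
  det = 4·(6·4 - (2)²) - (2)·((2)·4 - (2)·(-2)) + (-2)·((2)·(2) - 6·(-2)) = 4·(20) - (2)·(12) + (-2)·(16) = 24.
  So p(λ) = λ³ - 14λ² + 52λ - 24.
Step 2 — look for an integer root (rational root theorem: any rational root is an integer divisor of 24). Testing λ = 6:
  p(6) = 216 - 504 + 312 - 24 = 0  ✓
  Dividing out (λ - 6): p(λ) = (λ - 6)(λ² - 8λ + 4).
Step 3 — remaining eigenvalues from the quadratic λ² - 8λ + 4 = 0:
  Δ = 8² - 4·4 = 64 - 16 = 48,  λ = (8 ± √48)/2 = (8 ± 6.9282)/2 ≈ 7.4641 or 0.5359.
  Sorted: λ_1 = 7.4641,  λ_2 = 6,  λ_3 = 0.5359  (check: sum = 14 = tr ✓).

Step 4 — unit eigenvector for λ_1 ≈ 7.4641: v spans the null space of (Sigma - λ_1 I), whose rows are
  r_1 = (-3.4641, 2, -2),  r_2 = (2, -1.4641, 2),  r_3 = (-2, 2, -3.4641).
  v is orthogonal to every row, so take v ∝ r_1 × r_2 = ((2)·(2) - (-2)·(-1.4641), (-2)·(2) - (-3.4641)·(2), (-3.4641)·(-1.4641) - (2)·(2)) ≈ (1.0718, 2.9282, 1.0718).
  Let u = (1.0718, 2.9282, 1.0718).
  ||u|| = √((1.0718)² + (2.9282)² + (1.0718)²) = √(10.8719) ≈ 3.2973,  v_1 = u/||u|| ≈ (0.3251, 0.8881, 0.3251) (||v_1|| = 1).

λ_1 = 7.4641,  λ_2 = 6,  λ_3 = 0.5359;  v_1 ≈ (0.3251, 0.8881, 0.3251)


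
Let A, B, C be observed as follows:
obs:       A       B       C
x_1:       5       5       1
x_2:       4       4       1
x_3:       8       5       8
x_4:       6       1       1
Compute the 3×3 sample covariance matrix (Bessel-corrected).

Step 1 — column means:
  mean(A) = (5 + 4 + 8 + 6) / 4 = 23/4 = 5.75
  mean(B) = (5 + 4 + 5 + 1) / 4 = 15/4 = 3.75
  mean(C) = (1 + 1 + 8 + 1) / 4 = 11/4 = 2.75

Step 2 — sample covariance S[i,j] = (1/(n-1)) · Σ_k (x_{k,i} - mean_i) · (x_{k,j} - mean_j), with n-1 = 3.
  S[A,A] = ((-0.75)·(-0.75) + (-1.75)·(-1.75) + (2.25)·(2.25) + (0.25)·(0.25)) / 3 = 8.75/3 = 2.9167
  S[A,B] = ((-0.75)·(1.25) + (-1.75)·(0.25) + (2.25)·(1.25) + (0.25)·(-2.75)) / 3 = 0.75/3 = 0.25
  S[A,C] = ((-0.75)·(-1.75) + (-1.75)·(-1.75) + (2.25)·(5.25) + (0.25)·(-1.75)) / 3 = 15.75/3 = 5.25
  S[B,B] = ((1.25)·(1.25) + (0.25)·(0.25) + (1.25)·(1.25) + (-2.75)·(-2.75)) / 3 = 10.75/3 = 3.5833
  S[B,C] = ((1.25)·(-1.75) + (0.25)·(-1.75) + (1.25)·(5.25) + (-2.75)·(-1.75)) / 3 = 8.75/3 = 2.9167
  S[C,C] = ((-1.75)·(-1.75) + (-1.75)·(-1.75) + (5.25)·(5.25) + (-1.75)·(-1.75)) / 3 = 36.75/3 = 12.25

S is symmetric (S[j,i] = S[i,j]). Assembling:

S = [[2.9167, 0.25, 5.25],
 [0.25, 3.5833, 2.9167],
 [5.25, 2.9167, 12.25]]


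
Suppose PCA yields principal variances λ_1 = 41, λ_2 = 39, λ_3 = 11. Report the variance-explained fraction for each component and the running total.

Step 1 — total variance = trace(Sigma) = Σ λ_i = 41 + 39 + 11 = 91.

Step 2 — fraction explained by component i = λ_i / Σ λ:
  PC1: 41/91 = 0.4505
  PC2: 39/91 = 0.4286
  PC3: 11/91 = 0.1209

Step 3 — cumulative fraction after k components = (λ_1 + ... + λ_k) / Σ λ:
  k = 1: 41/91 = 0.4505
  k = 2: (41 + 39)/91 = 80/91 = 0.8791
  k = 3: (41 + 39 + 11)/91 = 91/91 = 1

Summary (fraction, with percent):

explained: PC1 0.4505 (45.05%), PC2 0.4286 (42.86%), PC3 0.1209 (12.09%);  cumulative: 0.4505, 0.8791, 1


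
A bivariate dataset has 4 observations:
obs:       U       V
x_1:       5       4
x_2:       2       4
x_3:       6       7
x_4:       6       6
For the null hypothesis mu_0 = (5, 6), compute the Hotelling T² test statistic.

Step 1 — sample mean vector:
  mean(U) = (5 + 2 + 6 + 6) / 4 = 19/4 = 4.75
  mean(V) = (4 + 4 + 7 + 6) / 4 = 21/4 = 5.25
  x̄ = (4.75, 5.25),  deviation x̄ - mu_0 = (4.75, 5.25) - (5, 6) = (-0.25, -0.75).

Step 2 — sample covariance matrix, S[i,j] = (1/(n-1)) · Σ_k (x_{k,i} - mean_i) · (x_{k,j} - mean_j), divisor n-1 = 3:
  S[U,U] = ((0.25)·(0.25) + (-2.75)·(-2.75) + (1.25)·(1.25) + (1.25)·(1.25)) / 3 = 10.75/3 = 3.5833
  S[U,V] = ((0.25)·(-1.25) + (-2.75)·(-1.25) + (1.25)·(1.75) + (1.25)·(0.75)) / 3 = 6.25/3 = 2.0833
  S[V,V] = ((-1.25)·(-1.25) + (-1.25)·(-1.25) + (1.75)·(1.75) + (0.75)·(0.75)) / 3 = 6.75/3 = 2.25
  S = [[3.5833, 2.0833],
 [2.0833, 2.25]].

Step 3 — invert S. det(S) = 3.5833·2.25 - (2.0833)² = 3.7222.
  S^{-1} = (1/det) · [[d, -b], [-b, a]] = [[0.6045, -0.5597],
 [-0.5597, 0.9627]].

Step 4 — quadratic form (x̄ - mu_0)^T · S^{-1} · (x̄ - mu_0):
  S^{-1} · (x̄ - mu_0) = (0.2687, -0.5821),
  (x̄ - mu_0)^T · [...] = (-0.25)·(0.2687) + (-0.75)·(-0.5821) = 0.3694.

Step 5 — scale by n: T² = 4 · 0.3694 = 1.4776.

T² ≈ 1.4776


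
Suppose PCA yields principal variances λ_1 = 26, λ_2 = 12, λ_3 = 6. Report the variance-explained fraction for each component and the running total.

Step 1 — total variance = trace(Sigma) = Σ λ_i = 26 + 12 + 6 = 44.

Step 2 — fraction explained by component i = λ_i / Σ λ:
  PC1: 26/44 = 0.5909
  PC2: 12/44 = 0.2727
  PC3: 6/44 = 0.1364

Step 3 — cumulative fraction after k components = (λ_1 + ... + λ_k) / Σ λ:
  k = 1: 26/44 = 0.5909
  k = 2: (26 + 12)/44 = 38/44 = 0.8636
  k = 3: (26 + 12 + 6)/44 = 44/44 = 1

Summary (fraction, with percent):

explained: PC1 0.5909 (59.09%), PC2 0.2727 (27.27%), PC3 0.1364 (13.64%);  cumulative: 0.5909, 0.8636, 1


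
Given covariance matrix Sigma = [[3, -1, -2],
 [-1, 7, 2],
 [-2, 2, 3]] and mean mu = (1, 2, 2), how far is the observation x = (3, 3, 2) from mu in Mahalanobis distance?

Step 1 — centre the observation: (x - mu) = (2, 1, 0).

Step 2 — invert Sigma (cofactor / det for 3×3, or solve directly):
  Sigma^{-1} = [[0.6071, -0.0357, 0.4286],
 [-0.0357, 0.1786, -0.1429],
 [0.4286, -0.1429, 0.7143]].

Step 3 — form the quadratic (x - mu)^T · Sigma^{-1} · (x - mu):
  Sigma^{-1} · (x - mu) = (1.1786, 0.1071, 0.7143).
  (x - mu)^T · [Sigma^{-1} · (x - mu)] = (2)·(1.1786) + (1)·(0.1071) + (0)·(0.7143) = 2.4643.

Step 4 — take square root: d = √(2.4643) ≈ 1.5698.

d(x, mu) = √(2.4643) ≈ 1.5698


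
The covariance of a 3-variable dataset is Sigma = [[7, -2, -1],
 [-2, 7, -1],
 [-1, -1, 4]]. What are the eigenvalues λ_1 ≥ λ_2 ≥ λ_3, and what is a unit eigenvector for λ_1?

Step 1 — characteristic polynomial p(λ) = det(λI - Sigma) = λ³ - tr·λ² + c_1·λ - det, where tr = trace, c_1 = sum of the principal 2×2 minors, det = det(Sigma):
  tr = 7 + 7 + 4 = 18,
  c_1 = (7·7 - (-2)²) + (7·4 - (-1)²) + (7·4 - (-1)²) = 45 + 27 + 27 = 99,
  det = 7·(7·4 - (-1)²) - (-2)·((-2)·4 - (-1)·(-1)) + (-1)·((-2)·(-1) - 7·(-1)) = 7·(27) - (-2)·(-9) + (-1)·(9) = 162.
  So p(λ) = λ³ - 18λ² + 99λ - 162.
Step 2 — look for an integer root (rational root theorem: any rational root is an integer divisor of 162). Testing λ = 3:
  p(3) = 27 - 162 + 297 - 162 = 0  ✓
  Dividing out (λ - 3): p(λ) = (λ - 3)(λ² - 15λ + 54).
Step 3 — remaining eigenvalues from the quadratic λ² - 15λ + 54 = 0:
  Δ = 15² - 4·54 = 225 - 216 = 9,  λ = (15 ± √9)/2 = (15 ± 3)/2 = 9 or 6.
  Sorted: λ_1 = 9,  λ_2 = 6,  λ_3 = 3  (check: sum = 18 = tr ✓).

Step 4 — unit eigenvector for λ_1 = 9: v spans the null space of (Sigma - λ_1 I), whose rows are
  r_1 = (-2, -2, -1),  r_2 = (-2, -2, -1),  r_3 = (-1, -1, -5).
  v is orthogonal to every row, so take v ∝ r_1 × r_3 = ((-2)·(-5) - (-1)·(-1), (-1)·(-1) - (-2)·(-5), (-2)·(-1) - (-2)·(-1)) = (9, -9, 0).
  Rescale (divide by 9): u = (1, -1, 0).
  ||u|| = √((1)² + (-1)² + (0)²) = √(2) ≈ 1.4142,  v_1 = u/||u|| ≈ (0.7071, -0.7071, 0) (||v_1|| = 1).

λ_1 = 9,  λ_2 = 6,  λ_3 = 3;  v_1 ≈ (0.7071, -0.7071, 0)


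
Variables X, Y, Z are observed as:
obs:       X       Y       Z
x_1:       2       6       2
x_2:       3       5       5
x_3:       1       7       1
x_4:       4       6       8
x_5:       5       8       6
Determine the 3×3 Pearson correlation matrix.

Step 1 — column means:
  mean(X) = (2 + 3 + 1 + 4 + 5) / 5 = 15/5 = 3
  mean(Y) = (6 + 5 + 7 + 6 + 8) / 5 = 32/5 = 6.4
  mean(Z) = (2 + 5 + 1 + 8 + 6) / 5 = 22/5 = 4.4

Step 2 — sample variances and covariances s[i,j] = (1/(n-1)) · Σ_k (x_{k,i} - mean_i) · (x_{k,j} - mean_j), with n-1 = 4:
  s[X,X] = ((-1)·(-1) + (0)·(0) + (-2)·(-2) + (1)·(1) + (2)·(2)) / 4 = 10/4 = 2.5
  s[X,Y] = ((-1)·(-0.4) + (0)·(-1.4) + (-2)·(0.6) + (1)·(-0.4) + (2)·(1.6)) / 4 = 2/4 = 0.5
  s[X,Z] = ((-1)·(-2.4) + (0)·(0.6) + (-2)·(-3.4) + (1)·(3.6) + (2)·(1.6)) / 4 = 16/4 = 4
  s[Y,Y] = ((-0.4)·(-0.4) + (-1.4)·(-1.4) + (0.6)·(0.6) + (-0.4)·(-0.4) + (1.6)·(1.6)) / 4 = 5.2/4 = 1.3
  s[Y,Z] = ((-0.4)·(-2.4) + (-1.4)·(0.6) + (0.6)·(-3.4) + (-0.4)·(3.6) + (1.6)·(1.6)) / 4 = -0.8/4 = -0.2
  s[Z,Z] = ((-2.4)·(-2.4) + (0.6)·(0.6) + (-3.4)·(-3.4) + (3.6)·(3.6) + (1.6)·(1.6)) / 4 = 33.2/4 = 8.3
  Sample standard deviations s_i = √(s[i,i]):
  s(X) = √(2.5) = 1.5811
  s(Y) = √(1.3) = 1.1402
  s(Z) = √(8.3) = 2.881

Step 3 — r_{ij} = s_{ij} / (s_i · s_j):
  r[X,X] = 1 (diagonal).
  r[X,Y] = 0.5 / (1.5811 · 1.1402) = 0.5 / 1.8028 = 0.2774
  r[X,Z] = 4 / (1.5811 · 2.881) = 4 / 4.5552 = 0.8781
  r[Y,Y] = 1 (diagonal).
  r[Y,Z] = -0.2 / (1.1402 · 2.881) = -0.2 / 3.2848 = -0.0609
  r[Z,Z] = 1 (diagonal).

R is symmetric with unit diagonal. Assembling:

R = [[1, 0.2774, 0.8781],
 [0.2774, 1, -0.0609],
 [0.8781, -0.0609, 1]]


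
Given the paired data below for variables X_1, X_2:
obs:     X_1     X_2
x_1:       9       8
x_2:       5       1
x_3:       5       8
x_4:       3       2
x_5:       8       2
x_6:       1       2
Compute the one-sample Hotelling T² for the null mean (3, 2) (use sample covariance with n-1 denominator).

Step 1 — sample mean vector:
  mean(X_1) = (9 + 5 + 5 + 3 + 8 + 1) / 6 = 31/6 = 5.1667
  mean(X_2) = (8 + 1 + 8 + 2 + 2 + 2) / 6 = 23/6 = 3.8333
  x̄ = (5.1667, 3.8333),  deviation x̄ - mu_0 = (5.1667, 3.8333) - (3, 2) = (2.1667, 1.8333).

Step 2 — sample covariance matrix, S[i,j] = (1/(n-1)) · Σ_k (x_{k,i} - mean_i) · (x_{k,j} - mean_j), divisor n-1 = 5:
  S[X_1,X_1] = ((3.8333)·(3.8333) + (-0.1667)·(-0.1667) + (-0.1667)·(-0.1667) + (-2.1667)·(-2.1667) + (2.8333)·(2.8333) + (-4.1667)·(-4.1667)) / 5 = 44.8333/5 = 8.9667
  S[X_1,X_2] = ((3.8333)·(4.1667) + (-0.1667)·(-2.8333) + (-0.1667)·(4.1667) + (-2.1667)·(-1.8333) + (2.8333)·(-1.8333) + (-4.1667)·(-1.8333)) / 5 = 22.1667/5 = 4.4333
  S[X_2,X_2] = ((4.1667)·(4.1667) + (-2.8333)·(-2.8333) + (4.1667)·(4.1667) + (-1.8333)·(-1.8333) + (-1.8333)·(-1.8333) + (-1.8333)·(-1.8333)) / 5 = 52.8333/5 = 10.5667
  S = [[8.9667, 4.4333],
 [4.4333, 10.5667]].

Step 3 — invert S. det(S) = 8.9667·10.5667 - (4.4333)² = 75.0933.
  S^{-1} = (1/det) · [[d, -b], [-b, a]] = [[0.1407, -0.059],
 [-0.059, 0.1194]].

Step 4 — quadratic form (x̄ - mu_0)^T · S^{-1} · (x̄ - mu_0):
  S^{-1} · (x̄ - mu_0) = (0.1966, 0.091),
  (x̄ - mu_0)^T · [...] = (2.1667)·(0.1966) + (1.8333)·(0.091) = 0.5929.

Step 5 — scale by n: T² = 6 · 0.5929 = 3.5574.

T² ≈ 3.5574


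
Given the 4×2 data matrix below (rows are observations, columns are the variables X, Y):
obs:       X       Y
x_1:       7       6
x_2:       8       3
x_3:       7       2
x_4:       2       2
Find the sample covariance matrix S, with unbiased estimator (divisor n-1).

Step 1 — column means:
  mean(X) = (7 + 8 + 7 + 2) / 4 = 24/4 = 6
  mean(Y) = (6 + 3 + 2 + 2) / 4 = 13/4 = 3.25

Step 2 — sample covariance S[i,j] = (1/(n-1)) · Σ_k (x_{k,i} - mean_i) · (x_{k,j} - mean_j), with n-1 = 3.
  S[X,X] = ((1)·(1) + (2)·(2) + (1)·(1) + (-4)·(-4)) / 3 = 22/3 = 7.3333
  S[X,Y] = ((1)·(2.75) + (2)·(-0.25) + (1)·(-1.25) + (-4)·(-1.25)) / 3 = 6/3 = 2
  S[Y,Y] = ((2.75)·(2.75) + (-0.25)·(-0.25) + (-1.25)·(-1.25) + (-1.25)·(-1.25)) / 3 = 10.75/3 = 3.5833

S is symmetric (S[j,i] = S[i,j]). Assembling:

S = [[7.3333, 2],
 [2, 3.5833]]


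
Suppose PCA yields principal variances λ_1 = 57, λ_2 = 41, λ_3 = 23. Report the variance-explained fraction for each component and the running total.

Step 1 — total variance = trace(Sigma) = Σ λ_i = 57 + 41 + 23 = 121.

Step 2 — fraction explained by component i = λ_i / Σ λ:
  PC1: 57/121 = 0.4711
  PC2: 41/121 = 0.3388
  PC3: 23/121 = 0.1901

Step 3 — cumulative fraction after k components = (λ_1 + ... + λ_k) / Σ λ:
  k = 1: 57/121 = 0.4711
  k = 2: (57 + 41)/121 = 98/121 = 0.8099
  k = 3: (57 + 41 + 23)/121 = 121/121 = 1

Summary (fraction, with percent):

explained: PC1 0.4711 (47.11%), PC2 0.3388 (33.88%), PC3 0.1901 (19.01%);  cumulative: 0.4711, 0.8099, 1


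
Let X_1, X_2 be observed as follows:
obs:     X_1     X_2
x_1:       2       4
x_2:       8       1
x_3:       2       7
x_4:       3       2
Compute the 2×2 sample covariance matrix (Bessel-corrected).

Step 1 — column means:
  mean(X_1) = (2 + 8 + 2 + 3) / 4 = 15/4 = 3.75
  mean(X_2) = (4 + 1 + 7 + 2) / 4 = 14/4 = 3.5

Step 2 — sample covariance S[i,j] = (1/(n-1)) · Σ_k (x_{k,i} - mean_i) · (x_{k,j} - mean_j), with n-1 = 3.
  S[X_1,X_1] = ((-1.75)·(-1.75) + (4.25)·(4.25) + (-1.75)·(-1.75) + (-0.75)·(-0.75)) / 3 = 24.75/3 = 8.25
  S[X_1,X_2] = ((-1.75)·(0.5) + (4.25)·(-2.5) + (-1.75)·(3.5) + (-0.75)·(-1.5)) / 3 = -16.5/3 = -5.5
  S[X_2,X_2] = ((0.5)·(0.5) + (-2.5)·(-2.5) + (3.5)·(3.5) + (-1.5)·(-1.5)) / 3 = 21/3 = 7

S is symmetric (S[j,i] = S[i,j]). Assembling:

S = [[8.25, -5.5],
 [-5.5, 7]]


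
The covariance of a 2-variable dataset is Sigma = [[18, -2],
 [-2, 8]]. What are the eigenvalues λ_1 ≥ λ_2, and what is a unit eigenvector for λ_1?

Step 1 — characteristic polynomial of 2×2 Sigma:
  det(Sigma - λI) = λ² - trace · λ + det = 0.
  trace = 18 + 8 = 26, det = 18·8 - (-2)² = 140.
Step 2 — discriminant:
  Δ = trace² - 4·det = 676 - 560 = 116.
Step 3 — eigenvalues:
  λ = (trace ± √Δ)/2 = (26 ± 10.7703)/2,
  λ_1 = 18.3852,  λ_2 = 7.6148.

Step 4 — unit eigenvector for λ_1: solve (Sigma - λ_1 I)v = 0. First row:
  (18 - 18.3852)·v_x + (-2)·v_y = 0, i.e. (-0.3852)·v_x + (-2)·v_y = 0,
  so v ∝ (b, λ_1 - a) = (-2, 0.3852); multiply by -1 so the first entry is positive: u = (2, -0.3852).
  ||u|| = √((2)² + (-0.3852)²) = √(4.1484) ≈ 2.0368,
  v_1 = u/||u|| ≈ (0.982, -0.1891) (||v_1|| = 1).

λ_1 = 18.3852,  λ_2 = 7.6148;  v_1 ≈ (0.982, -0.1891)


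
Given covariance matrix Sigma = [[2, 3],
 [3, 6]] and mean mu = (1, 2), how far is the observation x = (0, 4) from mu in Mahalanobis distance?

Step 1 — centre the observation: (x - mu) = (-1, 2).

Step 2 — invert Sigma. det(Sigma) = 2·6 - (3)² = 3.
  Sigma^{-1} = (1/det) · [[d, -b], [-b, a]] = [[2, -1],
 [-1, 0.6667]].

Step 3 — form the quadratic (x - mu)^T · Sigma^{-1} · (x - mu):
  Sigma^{-1} · (x - mu) = (-4, 2.3333).
  (x - mu)^T · [Sigma^{-1} · (x - mu)] = (-1)·(-4) + (2)·(2.3333) = 8.6667.

Step 4 — take square root: d = √(8.6667) ≈ 2.9439.

d(x, mu) = √(8.6667) ≈ 2.9439


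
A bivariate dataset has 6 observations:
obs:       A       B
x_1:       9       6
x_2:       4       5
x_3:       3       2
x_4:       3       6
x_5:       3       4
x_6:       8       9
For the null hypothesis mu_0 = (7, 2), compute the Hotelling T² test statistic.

Step 1 — sample mean vector:
  mean(A) = (9 + 4 + 3 + 3 + 3 + 8) / 6 = 30/6 = 5
  mean(B) = (6 + 5 + 2 + 6 + 4 + 9) / 6 = 32/6 = 5.3333
  x̄ = (5, 5.3333),  deviation x̄ - mu_0 = (5, 5.3333) - (7, 2) = (-2, 3.3333).

Step 2 — sample covariance matrix, S[i,j] = (1/(n-1)) · Σ_k (x_{k,i} - mean_i) · (x_{k,j} - mean_j), divisor n-1 = 5:
  S[A,A] = ((4)·(4) + (-1)·(-1) + (-2)·(-2) + (-2)·(-2) + (-2)·(-2) + (3)·(3)) / 5 = 38/5 = 7.6
  S[A,B] = ((4)·(0.6667) + (-1)·(-0.3333) + (-2)·(-3.3333) + (-2)·(0.6667) + (-2)·(-1.3333) + (3)·(3.6667)) / 5 = 22/5 = 4.4
  S[B,B] = ((0.6667)·(0.6667) + (-0.3333)·(-0.3333) + (-3.3333)·(-3.3333) + (0.6667)·(0.6667) + (-1.3333)·(-1.3333) + (3.6667)·(3.6667)) / 5 = 27.3333/5 = 5.4667
  S = [[7.6, 4.4],
 [4.4, 5.4667]].

Step 3 — invert S. det(S) = 7.6·5.4667 - (4.4)² = 22.1867.
  S^{-1} = (1/det) · [[d, -b], [-b, a]] = [[0.2464, -0.1983],
 [-0.1983, 0.3425]].

Step 4 — quadratic form (x̄ - mu_0)^T · S^{-1} · (x̄ - mu_0):
  S^{-1} · (x̄ - mu_0) = (-1.1538, 1.5385),
  (x̄ - mu_0)^T · [...] = (-2)·(-1.1538) + (3.3333)·(1.5385) = 7.4359.

Step 5 — scale by n: T² = 6 · 7.4359 = 44.6154.

T² ≈ 44.6154


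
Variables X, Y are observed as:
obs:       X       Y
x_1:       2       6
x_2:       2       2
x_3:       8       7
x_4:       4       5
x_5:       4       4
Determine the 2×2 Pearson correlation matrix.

Step 1 — column means:
  mean(X) = (2 + 2 + 8 + 4 + 4) / 5 = 20/5 = 4
  mean(Y) = (6 + 2 + 7 + 5 + 4) / 5 = 24/5 = 4.8

Step 2 — sample variances and covariances s[i,j] = (1/(n-1)) · Σ_k (x_{k,i} - mean_i) · (x_{k,j} - mean_j), with n-1 = 4:
  s[X,X] = ((-2)·(-2) + (-2)·(-2) + (4)·(4) + (0)·(0) + (0)·(0)) / 4 = 24/4 = 6
  s[X,Y] = ((-2)·(1.2) + (-2)·(-2.8) + (4)·(2.2) + (0)·(0.2) + (0)·(-0.8)) / 4 = 12/4 = 3
  s[Y,Y] = ((1.2)·(1.2) + (-2.8)·(-2.8) + (2.2)·(2.2) + (0.2)·(0.2) + (-0.8)·(-0.8)) / 4 = 14.8/4 = 3.7
  Sample standard deviations s_i = √(s[i,i]):
  s(X) = √(6) = 2.4495
  s(Y) = √(3.7) = 1.9235

Step 3 — r_{ij} = s_{ij} / (s_i · s_j):
  r[X,X] = 1 (diagonal).
  r[X,Y] = 3 / (2.4495 · 1.9235) = 3 / 4.7117 = 0.6367
  r[Y,Y] = 1 (diagonal).

R is symmetric with unit diagonal. Assembling:

R = [[1, 0.6367],
 [0.6367, 1]]


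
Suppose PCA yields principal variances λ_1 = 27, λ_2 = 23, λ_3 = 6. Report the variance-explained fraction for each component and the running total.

Step 1 — total variance = trace(Sigma) = Σ λ_i = 27 + 23 + 6 = 56.

Step 2 — fraction explained by component i = λ_i / Σ λ:
  PC1: 27/56 = 0.4821
  PC2: 23/56 = 0.4107
  PC3: 6/56 = 0.1071

Step 3 — cumulative fraction after k components = (λ_1 + ... + λ_k) / Σ λ:
  k = 1: 27/56 = 0.4821
  k = 2: (27 + 23)/56 = 50/56 = 0.8929
  k = 3: (27 + 23 + 6)/56 = 56/56 = 1

Summary (fraction, with percent):

explained: PC1 0.4821 (48.21%), PC2 0.4107 (41.07%), PC3 0.1071 (10.71%);  cumulative: 0.4821, 0.8929, 1


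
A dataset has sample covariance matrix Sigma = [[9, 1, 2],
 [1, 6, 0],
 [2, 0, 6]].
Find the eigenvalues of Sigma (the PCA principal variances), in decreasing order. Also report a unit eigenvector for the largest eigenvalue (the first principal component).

Step 1 — characteristic polynomial p(λ) = det(λI - Sigma) = λ³ - tr·λ² + c_1·λ - det, where tr = trace, c_1 = sum of the principal 2×2 minors, det = det(Sigma):
  tr = 9 + 6 + 6 = 21,
  c_1 = (9·6 - (1)²) + (9·6 - (2)²) + (6·6 - (0)²) = 53 + 50 + 36 = 139,
  det = 9·(6·6 - (0)²) - (1)·((1)·6 - (0)·(2)) + (2)·((1)·(0) - 6·(2)) = 9·(36) - (1)·(6) + (2)·(-12) = 294.
  So p(λ) = λ³ - 21λ² + 139λ - 294.
Step 2 — look for an integer root (rational root theorem: any rational root is an integer divisor of 294). Testing λ = 6:
  p(6) = 216 - 756 + 834 - 294 = 0  ✓
  Dividing out (λ - 6): p(λ) = (λ - 6)(λ² - 15λ + 49).
Step 3 — remaining eigenvalues from the quadratic λ² - 15λ + 49 = 0:
  Δ = 15² - 4·49 = 225 - 196 = 29,  λ = (15 ± √29)/2 = (15 ± 5.3852)/2 ≈ 10.1926 or 4.8074.
  Sorted: λ_1 = 10.1926,  λ_2 = 6,  λ_3 = 4.8074  (check: sum = 21 = tr ✓).

Step 4 — unit eigenvector for λ_1 ≈ 10.1926: v spans the null space of (Sigma - λ_1 I), whose rows are
  r_1 = (-1.1926, 1, 2),  r_2 = (1, -4.1926, 0),  r_3 = (2, 0, -4.1926).
  v is orthogonal to every row, so take v ∝ r_1 × r_2 = ((1)·(0) - (2)·(-4.1926), (2)·(1) - (-1.1926)·(0), (-1.1926)·(-4.1926) - (1)·(1)) ≈ (8.3852, 2, 4).
  Let u = (8.3852, 2, 4).
  ||u|| = √((8.3852)² + (2)² + (4)²) = √(90.311) ≈ 9.5032,  v_1 = u/||u|| ≈ (0.8824, 0.2105, 0.4209) (||v_1|| = 1).

λ_1 = 10.1926,  λ_2 = 6,  λ_3 = 4.8074;  v_1 ≈ (0.8824, 0.2105, 0.4209)


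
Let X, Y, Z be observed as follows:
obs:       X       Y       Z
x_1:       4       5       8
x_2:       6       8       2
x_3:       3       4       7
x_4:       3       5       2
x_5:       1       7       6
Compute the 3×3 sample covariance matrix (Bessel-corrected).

Step 1 — column means:
  mean(X) = (4 + 6 + 3 + 3 + 1) / 5 = 17/5 = 3.4
  mean(Y) = (5 + 8 + 4 + 5 + 7) / 5 = 29/5 = 5.8
  mean(Z) = (8 + 2 + 7 + 2 + 6) / 5 = 25/5 = 5

Step 2 — sample covariance S[i,j] = (1/(n-1)) · Σ_k (x_{k,i} - mean_i) · (x_{k,j} - mean_j), with n-1 = 4.
  S[X,X] = ((0.6)·(0.6) + (2.6)·(2.6) + (-0.4)·(-0.4) + (-0.4)·(-0.4) + (-2.4)·(-2.4)) / 4 = 13.2/4 = 3.3
  S[X,Y] = ((0.6)·(-0.8) + (2.6)·(2.2) + (-0.4)·(-1.8) + (-0.4)·(-0.8) + (-2.4)·(1.2)) / 4 = 3.4/4 = 0.85
  S[X,Z] = ((0.6)·(3) + (2.6)·(-3) + (-0.4)·(2) + (-0.4)·(-3) + (-2.4)·(1)) / 4 = -8/4 = -2
  S[Y,Y] = ((-0.8)·(-0.8) + (2.2)·(2.2) + (-1.8)·(-1.8) + (-0.8)·(-0.8) + (1.2)·(1.2)) / 4 = 10.8/4 = 2.7
  S[Y,Z] = ((-0.8)·(3) + (2.2)·(-3) + (-1.8)·(2) + (-0.8)·(-3) + (1.2)·(1)) / 4 = -9/4 = -2.25
  S[Z,Z] = ((3)·(3) + (-3)·(-3) + (2)·(2) + (-3)·(-3) + (1)·(1)) / 4 = 32/4 = 8

S is symmetric (S[j,i] = S[i,j]). Assembling:

S = [[3.3, 0.85, -2],
 [0.85, 2.7, -2.25],
 [-2, -2.25, 8]]


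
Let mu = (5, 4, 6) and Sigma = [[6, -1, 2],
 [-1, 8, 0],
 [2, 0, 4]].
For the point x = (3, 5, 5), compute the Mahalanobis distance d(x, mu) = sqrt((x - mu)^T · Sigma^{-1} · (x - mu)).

Step 1 — centre the observation: (x - mu) = (-2, 1, -1).

Step 2 — invert Sigma (cofactor / det for 3×3, or solve directly):
  Sigma^{-1} = [[0.2051, 0.0256, -0.1026],
 [0.0256, 0.1282, -0.0128],
 [-0.1026, -0.0128, 0.3013]].

Step 3 — form the quadratic (x - mu)^T · Sigma^{-1} · (x - mu):
  Sigma^{-1} · (x - mu) = (-0.2821, 0.0897, -0.109).
  (x - mu)^T · [Sigma^{-1} · (x - mu)] = (-2)·(-0.2821) + (1)·(0.0897) + (-1)·(-0.109) = 0.7628.

Step 4 — take square root: d = √(0.7628) ≈ 0.8734.

d(x, mu) = √(0.7628) ≈ 0.8734


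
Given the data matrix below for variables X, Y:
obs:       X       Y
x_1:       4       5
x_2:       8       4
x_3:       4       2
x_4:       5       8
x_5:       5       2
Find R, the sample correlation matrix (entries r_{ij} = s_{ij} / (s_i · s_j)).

Step 1 — column means:
  mean(X) = (4 + 8 + 4 + 5 + 5) / 5 = 26/5 = 5.2
  mean(Y) = (5 + 4 + 2 + 8 + 2) / 5 = 21/5 = 4.2

Step 2 — sample variances and covariances s[i,j] = (1/(n-1)) · Σ_k (x_{k,i} - mean_i) · (x_{k,j} - mean_j), with n-1 = 4:
  s[X,X] = ((-1.2)·(-1.2) + (2.8)·(2.8) + (-1.2)·(-1.2) + (-0.2)·(-0.2) + (-0.2)·(-0.2)) / 4 = 10.8/4 = 2.7
  s[X,Y] = ((-1.2)·(0.8) + (2.8)·(-0.2) + (-1.2)·(-2.2) + (-0.2)·(3.8) + (-0.2)·(-2.2)) / 4 = 0.8/4 = 0.2
  s[Y,Y] = ((0.8)·(0.8) + (-0.2)·(-0.2) + (-2.2)·(-2.2) + (3.8)·(3.8) + (-2.2)·(-2.2)) / 4 = 24.8/4 = 6.2
  Sample standard deviations s_i = √(s[i,i]):
  s(X) = √(2.7) = 1.6432
  s(Y) = √(6.2) = 2.49

Step 3 — r_{ij} = s_{ij} / (s_i · s_j):
  r[X,X] = 1 (diagonal).
  r[X,Y] = 0.2 / (1.6432 · 2.49) = 0.2 / 4.0915 = 0.0489
  r[Y,Y] = 1 (diagonal).

R is symmetric with unit diagonal. Assembling:

R = [[1, 0.0489],
 [0.0489, 1]]


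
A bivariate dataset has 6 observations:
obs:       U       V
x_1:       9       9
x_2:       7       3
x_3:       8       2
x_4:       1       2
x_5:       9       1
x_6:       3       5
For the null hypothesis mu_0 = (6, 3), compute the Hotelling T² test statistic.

Step 1 — sample mean vector:
  mean(U) = (9 + 7 + 8 + 1 + 9 + 3) / 6 = 37/6 = 6.1667
  mean(V) = (9 + 3 + 2 + 2 + 1 + 5) / 6 = 22/6 = 3.6667
  x̄ = (6.1667, 3.6667),  deviation x̄ - mu_0 = (6.1667, 3.6667) - (6, 3) = (0.1667, 0.6667).

Step 2 — sample covariance matrix, S[i,j] = (1/(n-1)) · Σ_k (x_{k,i} - mean_i) · (x_{k,j} - mean_j), divisor n-1 = 5:
  S[U,U] = ((2.8333)·(2.8333) + (0.8333)·(0.8333) + (1.8333)·(1.8333) + (-5.1667)·(-5.1667) + (2.8333)·(2.8333) + (-3.1667)·(-3.1667)) / 5 = 56.8333/5 = 11.3667
  S[U,V] = ((2.8333)·(5.3333) + (0.8333)·(-0.6667) + (1.8333)·(-1.6667) + (-5.1667)·(-1.6667) + (2.8333)·(-2.6667) + (-3.1667)·(1.3333)) / 5 = 8.3333/5 = 1.6667
  S[V,V] = ((5.3333)·(5.3333) + (-0.6667)·(-0.6667) + (-1.6667)·(-1.6667) + (-1.6667)·(-1.6667) + (-2.6667)·(-2.6667) + (1.3333)·(1.3333)) / 5 = 43.3333/5 = 8.6667
  S = [[11.3667, 1.6667],
 [1.6667, 8.6667]].

Step 3 — invert S. det(S) = 11.3667·8.6667 - (1.6667)² = 95.7333.
  S^{-1} = (1/det) · [[d, -b], [-b, a]] = [[0.0905, -0.0174],
 [-0.0174, 0.1187]].

Step 4 — quadratic form (x̄ - mu_0)^T · S^{-1} · (x̄ - mu_0):
  S^{-1} · (x̄ - mu_0) = (0.0035, 0.0763),
  (x̄ - mu_0)^T · [...] = (0.1667)·(0.0035) + (0.6667)·(0.0763) = 0.0514.

Step 5 — scale by n: T² = 6 · 0.0514 = 0.3085.

T² ≈ 0.3085


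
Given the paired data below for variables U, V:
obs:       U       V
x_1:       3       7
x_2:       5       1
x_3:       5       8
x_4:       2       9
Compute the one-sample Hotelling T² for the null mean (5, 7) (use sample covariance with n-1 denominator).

Step 1 — sample mean vector:
  mean(U) = (3 + 5 + 5 + 2) / 4 = 15/4 = 3.75
  mean(V) = (7 + 1 + 8 + 9) / 4 = 25/4 = 6.25
  x̄ = (3.75, 6.25),  deviation x̄ - mu_0 = (3.75, 6.25) - (5, 7) = (-1.25, -0.75).

Step 2 — sample covariance matrix, S[i,j] = (1/(n-1)) · Σ_k (x_{k,i} - mean_i) · (x_{k,j} - mean_j), divisor n-1 = 3:
  S[U,U] = ((-0.75)·(-0.75) + (1.25)·(1.25) + (1.25)·(1.25) + (-1.75)·(-1.75)) / 3 = 6.75/3 = 2.25
  S[U,V] = ((-0.75)·(0.75) + (1.25)·(-5.25) + (1.25)·(1.75) + (-1.75)·(2.75)) / 3 = -9.75/3 = -3.25
  S[V,V] = ((0.75)·(0.75) + (-5.25)·(-5.25) + (1.75)·(1.75) + (2.75)·(2.75)) / 3 = 38.75/3 = 12.9167
  S = [[2.25, -3.25],
 [-3.25, 12.9167]].

Step 3 — invert S. det(S) = 2.25·12.9167 - (-3.25)² = 18.5.
  S^{-1} = (1/det) · [[d, -b], [-b, a]] = [[0.6982, 0.1757],
 [0.1757, 0.1216]].

Step 4 — quadratic form (x̄ - mu_0)^T · S^{-1} · (x̄ - mu_0):
  S^{-1} · (x̄ - mu_0) = (-1.0045, -0.3108),
  (x̄ - mu_0)^T · [...] = (-1.25)·(-1.0045) + (-0.75)·(-0.3108) = 1.4887.

Step 5 — scale by n: T² = 4 · 1.4887 = 5.955.

T² ≈ 5.955
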